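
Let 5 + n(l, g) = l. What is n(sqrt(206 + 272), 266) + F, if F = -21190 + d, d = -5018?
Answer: -26213 + sqrt(478) ≈ -26191.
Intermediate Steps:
n(l, g) = -5 + l
F = -26208 (F = -21190 - 5018 = -26208)
n(sqrt(206 + 272), 266) + F = (-5 + sqrt(206 + 272)) - 26208 = (-5 + sqrt(478)) - 26208 = -26213 + sqrt(478)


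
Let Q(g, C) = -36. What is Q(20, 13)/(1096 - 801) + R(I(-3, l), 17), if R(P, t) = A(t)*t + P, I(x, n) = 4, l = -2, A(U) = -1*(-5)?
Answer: 26219/295 ≈ 88.878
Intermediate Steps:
A(U) = 5
R(P, t) = P + 5*t (R(P, t) = 5*t + P = P + 5*t)
Q(20, 13)/(1096 - 801) + R(I(-3, l), 17) = -36/(1096 - 801) + (4 + 5*17) = -36/295 + (4 + 85) = (1/295)*(-36) + 89 = -36/295 + 89 = 26219/295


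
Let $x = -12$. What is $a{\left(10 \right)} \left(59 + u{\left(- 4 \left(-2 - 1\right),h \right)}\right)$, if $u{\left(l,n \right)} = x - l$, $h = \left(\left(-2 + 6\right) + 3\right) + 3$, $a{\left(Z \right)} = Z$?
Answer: $350$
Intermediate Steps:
$h = 10$ ($h = \left(4 + 3\right) + 3 = 7 + 3 = 10$)
$u{\left(l,n \right)} = -12 - l$
$a{\left(10 \right)} \left(59 + u{\left(- 4 \left(-2 - 1\right),h \right)}\right) = 10 \left(59 - \left(12 - 4 \left(-2 - 1\right)\right)\right) = 10 \left(59 - \left(12 - -12\right)\right) = 10 \left(59 - 24\right) = 10 \cdot 35 = 350$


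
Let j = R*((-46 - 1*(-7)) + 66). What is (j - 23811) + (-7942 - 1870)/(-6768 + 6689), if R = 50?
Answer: -1764607/79 ≈ -22337.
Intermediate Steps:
j = 1350 (j = 50*((-46 - 1*(-7)) + 66) = 50*((-46 + 7) + 66) = 50*(-39 + 66) = 50*27 = 1350)
(j - 23811) + (-7942 - 1870)/(-6768 + 6689) = (1350 - 23811) + (-7942 - 1870)/(-6768 + 6689) = -22461 - 9812/(-79) = -22461 - 9812*(-1/79) = -22461 + 9812/79 = -1764607/79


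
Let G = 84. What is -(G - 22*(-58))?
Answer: -1360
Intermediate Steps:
-(G - 22*(-58)) = -(84 - 22*(-58)) = -(84 + 1276) = -1*1360 = -1360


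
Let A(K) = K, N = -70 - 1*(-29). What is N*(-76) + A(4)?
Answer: 3120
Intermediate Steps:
N = -41 (N = -70 + 29 = -41)
N*(-76) + A(4) = -41*(-76) + 4 = 3116 + 4 = 3120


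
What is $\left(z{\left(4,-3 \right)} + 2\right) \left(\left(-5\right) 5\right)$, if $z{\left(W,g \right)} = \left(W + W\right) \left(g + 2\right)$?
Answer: $150$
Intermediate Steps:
$z{\left(W,g \right)} = 2 W \left(2 + g\right)$
$\left(z{\left(4,-3 \right)} + 2\right) \left(\left(-5\right) 5\right) = \left(2 \cdot 4 \left(2 - 3\right) + 2\right) \left(\left(-5\right) 5\right) = \left(2 \cdot 4 \left(-1\right) + 2\right) \left(-25\right) = \left(-8 + 2\right) \left(-25\right) = \left(-6\right) \left(-25\right) = 150$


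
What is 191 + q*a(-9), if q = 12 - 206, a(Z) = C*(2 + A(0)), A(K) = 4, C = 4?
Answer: -4465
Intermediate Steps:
a(Z) = 24 (a(Z) = 4*(2 + 4) = 4*6 = 24)
q = -194
191 + q*a(-9) = 191 - 194*24 = 191 - 4656 = -4465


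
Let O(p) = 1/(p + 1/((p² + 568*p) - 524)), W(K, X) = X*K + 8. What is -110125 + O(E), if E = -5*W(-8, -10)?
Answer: -2754376186969/25011361 ≈ -1.1013e+5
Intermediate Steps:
W(K, X) = 8 + K*X (W(K, X) = K*X + 8 = 8 + K*X)
E = -440 (E = -5*(8 - 8*(-10)) = -5*(8 + 80) = -5*88 = -440)
O(p) = 1/(p + 1/(-524 + p² + 568*p))
-110125 + O(E) = -110125 + (-524 + (-440)² + 568*(-440))/(1 + (-440)³ - 524*(-440) + 568*(-440)²) = -110125 + (-524 + 193600 - 249920)/(1 - 85184000 + 230560 + 568*193600) = -110125 - 56844/(1 - 85184000 + 230560 + 109964800) = -110125 - 56844/25011361 = -2754376186969/25011361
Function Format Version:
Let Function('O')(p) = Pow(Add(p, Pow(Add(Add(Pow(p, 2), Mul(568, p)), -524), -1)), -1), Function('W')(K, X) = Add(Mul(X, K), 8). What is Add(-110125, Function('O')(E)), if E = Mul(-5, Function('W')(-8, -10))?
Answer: Rational(-2754376186969, 25011361) ≈ -1.1013e+5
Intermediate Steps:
Function('W')(K, X) = Add(8, Mul(K, X)) (Function('W')(K, X) = Add(Mul(K, X), 8) = Add(8, Mul(K, X)))
E = -440 (E = Mul(-5, Add(8, Mul(-8, -10))) = Mul(-5, Add(8, 80)) = Mul(-5, 88) = -440)
Function('O')(p) = Pow(Add(p, Pow(Add(-524, Pow(p, 2), Mul(568, p)), -1)), -1)
Add(-110125, Function('O')(E)) = Add(-110125, Mul(Pow(Add(1, Pow(-440, 3), Mul(-524, -440), Mul(568, Pow(-440, 2))), -1), Add(-524, Pow(-440, 2), Mul(568, -440)))) = Add(-110125, Mul(Pow(Add(1, -85184000, 230560, Mul(568, 193600)), -1), Add(-524, 193600, -249920))) = Add(-110125, Mul(Pow(Add(1, -85184000, 230560, 109964800), -1), -56844)) = Add(-110125, Mul(Pow(25011361, -1), -56844)) = Add(-110125, Mul(Rational(1, 25011361), -56844)) = Add(-110125, Rational(-56844, 25011361)) = Rational(-2754376186969, 25011361)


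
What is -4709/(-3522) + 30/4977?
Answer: 871939/649222 ≈ 1.3431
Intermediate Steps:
-4709/(-3522) + 30/4977 = -4709*(-1/3522) + 30*(1/4977) = 4709/3522 + 10/1659 = 871939/649222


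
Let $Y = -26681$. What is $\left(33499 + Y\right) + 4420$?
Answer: $11238$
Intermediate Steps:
$\left(33499 + Y\right) + 4420 = \left(33499 - 26681\right) + 4420 = 6818 + 4420 = 11238$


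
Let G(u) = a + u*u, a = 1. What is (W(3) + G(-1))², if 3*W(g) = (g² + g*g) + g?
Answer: 81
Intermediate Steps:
W(g) = g/3 + 2*g²/3 (W(g) = ((g² + g*g) + g)/3 = ((g² + g²) + g)/3 = (2*g² + g)/3 = (g + 2*g²)/3 = g/3 + 2*g²/3)
G(u) = 1 + u² (G(u) = 1 + u*u = 1 + u²)
(W(3) + G(-1))² = ((⅓)*3*(1 + 2*3) + (1 + (-1)²))² = ((⅓)*3*(1 + 6) + (1 + 1))² = ((⅓)*3*7 + 2)² = (7 + 2)² = 9² = 81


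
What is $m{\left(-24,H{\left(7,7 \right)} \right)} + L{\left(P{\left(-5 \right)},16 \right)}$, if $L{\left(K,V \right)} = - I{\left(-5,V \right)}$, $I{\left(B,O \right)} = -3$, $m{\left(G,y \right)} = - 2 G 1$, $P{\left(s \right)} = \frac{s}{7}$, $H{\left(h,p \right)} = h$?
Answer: $51$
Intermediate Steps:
$P{\left(s \right)} = \frac{s}{7}$ ($P{\left(s \right)} = s \frac{1}{7} = \frac{s}{7}$)
$m{\left(G,y \right)} = - 2 G$
$L{\left(K,V \right)} = 3$ ($L{\left(K,V \right)} = \left(-1\right) \left(-3\right) = 3$)
$m{\left(-24,H{\left(7,7 \right)} \right)} + L{\left(P{\left(-5 \right)},16 \right)} = \left(-2\right) \left(-24\right) + 3 = 48 + 3 = 51$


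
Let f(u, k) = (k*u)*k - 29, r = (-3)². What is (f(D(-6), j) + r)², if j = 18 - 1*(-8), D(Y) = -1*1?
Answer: 484416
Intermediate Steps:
D(Y) = -1
r = 9
j = 26 (j = 18 + 8 = 26)
f(u, k) = -29 + u*k² (f(u, k) = u*k² - 29 = -29 + u*k²)
(f(D(-6), j) + r)² = ((-29 - 1*26²) + 9)² = ((-29 - 1*676) + 9)² = ((-29 - 676) + 9)² = (-705 + 9)² = (-696)² = 484416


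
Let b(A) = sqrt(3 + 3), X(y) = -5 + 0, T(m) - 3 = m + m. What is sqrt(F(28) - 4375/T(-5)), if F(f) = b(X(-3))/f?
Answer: sqrt(122500 + 7*sqrt(6))/14 ≈ 25.002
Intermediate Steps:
T(m) = 3 + 2*m (T(m) = 3 + (m + m) = 3 + 2*m)
X(y) = -5
b(A) = sqrt(6)
F(f) = sqrt(6)/f
sqrt(F(28) - 4375/T(-5)) = sqrt(sqrt(6)/28 - 4375/(3 + 2*(-5))) = sqrt(sqrt(6)*(1/28) - 4375/(3 - 10)) = sqrt(sqrt(6)/28 - 4375/(-7)) = sqrt(sqrt(6)/28 - 4375*(-1/7)) = sqrt(sqrt(6)/28 + 625) = sqrt(625 + sqrt(6)/28)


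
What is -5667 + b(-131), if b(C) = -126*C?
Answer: 10839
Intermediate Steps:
-5667 + b(-131) = -5667 - 126*(-131) = -5667 + 16506 = 10839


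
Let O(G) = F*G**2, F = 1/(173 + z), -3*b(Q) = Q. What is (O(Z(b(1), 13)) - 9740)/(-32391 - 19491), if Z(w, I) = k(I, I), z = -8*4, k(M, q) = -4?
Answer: 686662/3657681 ≈ 0.18773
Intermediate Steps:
b(Q) = -Q/3
z = -32
F = 1/141 (F = 1/(173 - 32) = 1/141 ≈ 0.0070922)
Z(w, I) = -4
O(G) = G**2/141
(O(Z(b(1), 13)) - 9740)/(-32391 - 19491) = ((1/141)*(-4)**2 - 9740)/(-32391 - 19491) = ((1/141)*16 - 9740)/(-51882) = (16/141 - 9740)*(-1/51882) = -1373324/141*(-1/51882) = 686662/3657681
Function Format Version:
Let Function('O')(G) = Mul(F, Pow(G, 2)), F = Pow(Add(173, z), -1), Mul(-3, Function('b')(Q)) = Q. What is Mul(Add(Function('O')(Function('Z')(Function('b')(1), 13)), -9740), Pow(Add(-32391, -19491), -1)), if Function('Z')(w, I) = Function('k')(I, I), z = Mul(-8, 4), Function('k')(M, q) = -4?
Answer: Rational(686662, 3657681) ≈ 0.18773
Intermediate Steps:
Function('b')(Q) = Mul(Rational(-1, 3), Q)
z = -32
F = Rational(1, 141) (F = Pow(Add(173, -32), -1) = Pow(141, -1) = Rational(1, 141) ≈ 0.0070922)
Function('Z')(w, I) = -4
Function('O')(G) = Mul(Rational(1, 141), Pow(G, 2))
Mul(Add(Function('O')(Function('Z')(Function('b')(1), 13)), -9740), Pow(Add(-32391, -19491), -1)) = Mul(Add(Mul(Rational(1, 141), Pow(-4, 2)), -9740), Pow(Add(-32391, -19491), -1)) = Mul(Add(Mul(Rational(1, 141), 16), -9740), Pow(-51882, -1)) = Mul(Add(Rational(16, 141), -9740), Rational(-1, 51882)) = Mul(Rational(-1373324, 141), Rational(-1, 51882)) = Rational(686662, 3657681)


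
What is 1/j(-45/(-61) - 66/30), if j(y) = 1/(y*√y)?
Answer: -446*I*√136030/93025 ≈ -1.7683*I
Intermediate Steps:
j(y) = y^(-3/2) (j(y) = 1/(y^(3/2)) = y^(-3/2))
1/j(-45/(-61) - 66/30) = 1/((-45/(-61) - 66/30)^(-3/2)) = 1/((-45*(-1/61) - 66*1/30)^(-3/2)) = 1/((45/61 - 11/5)^(-3/2)) = 1/((-446/305)^(-3/2)) = 1/(305*I*√136030/198916) = -446*I*√136030/93025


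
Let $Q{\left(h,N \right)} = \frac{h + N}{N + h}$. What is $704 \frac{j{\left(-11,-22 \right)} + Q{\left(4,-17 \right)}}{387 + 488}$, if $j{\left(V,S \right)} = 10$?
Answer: $\frac{7744}{875} \approx 8.8503$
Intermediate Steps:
$Q{\left(h,N \right)} = 1$ ($Q{\left(h,N \right)} = \frac{N + h}{N + h} = 1$)
$704 \frac{j{\left(-11,-22 \right)} + Q{\left(4,-17 \right)}}{387 + 488} = 704 \frac{10 + 1}{387 + 488} = 704 \cdot \frac{11}{875} = \frac{7744}{875}$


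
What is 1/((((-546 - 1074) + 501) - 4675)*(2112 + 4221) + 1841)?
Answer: -1/36691561 ≈ -2.7254e-8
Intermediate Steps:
1/((((-546 - 1074) + 501) - 4675)*(2112 + 4221) + 1841) = 1/(((-1620 + 501) - 4675)*6333 + 1841) = 1/((-1119 - 4675)*6333 + 1841) = 1/(-5794*6333 + 1841) = 1/(-36693402 + 1841) = 1/(-36691561) = -1/36691561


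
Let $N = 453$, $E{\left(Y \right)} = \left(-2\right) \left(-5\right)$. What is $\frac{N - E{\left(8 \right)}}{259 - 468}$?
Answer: $- \frac{443}{209} \approx -2.1196$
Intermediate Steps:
$E{\left(Y \right)} = 10$
$\frac{N - E{\left(8 \right)}}{259 - 468} = \frac{453 - 10}{259 - 468} = \frac{453 - 10}{-209} = 443 \left(- \frac{1}{209}\right) = - \frac{443}{209}$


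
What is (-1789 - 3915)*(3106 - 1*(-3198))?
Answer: -35958016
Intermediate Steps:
(-1789 - 3915)*(3106 - 1*(-3198)) = -5704*(3106 + 3198) = -5704*6304 = -35958016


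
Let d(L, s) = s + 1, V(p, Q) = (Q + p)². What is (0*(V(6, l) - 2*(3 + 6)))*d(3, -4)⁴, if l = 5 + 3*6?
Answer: 0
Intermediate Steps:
l = 23 (l = 5 + 18 = 23)
d(L, s) = 1 + s
(0*(V(6, l) - 2*(3 + 6)))*d(3, -4)⁴ = (0*((23 + 6)² - 2*(3 + 6)))*(1 - 4)⁴ = (0*(29² - 2*9))*(-3)⁴ = (0*(841 - 18))*81 = (0*823)*81 = 0*81 = 0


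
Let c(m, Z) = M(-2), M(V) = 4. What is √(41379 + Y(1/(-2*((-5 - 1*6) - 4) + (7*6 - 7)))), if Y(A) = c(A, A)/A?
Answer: √41639 ≈ 204.06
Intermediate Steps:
c(m, Z) = 4
Y(A) = 4/A
√(41379 + Y(1/(-2*((-5 - 1*6) - 4) + (7*6 - 7)))) = √(41379 + 4/(1/(-2*((-5 - 1*6) - 4) + (7*6 - 7)))) = √(41379 + 4/(1/(-2*((-5 - 6) - 4) + (42 - 7)))) = √(41379 + 4/(1/(-2*(-11 - 4) + 35))) = √(41379 + 4/(1/(-2*(-15) + 35))) = √(41379 + 4/(1/(30 + 35))) = √(41379 + 4/(1/65)) = √(41379 + 4*65) = √(41379 + 260) = √41639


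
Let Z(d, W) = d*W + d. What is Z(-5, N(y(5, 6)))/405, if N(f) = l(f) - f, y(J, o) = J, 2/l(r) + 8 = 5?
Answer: 14/243 ≈ 0.057613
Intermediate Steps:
l(r) = -⅔ (l(r) = 2/(-8 + 5) = 2/(-3) = 2*(-⅓) = -⅔)
N(f) = -⅔ - f
Z(d, W) = d + W*d (Z(d, W) = W*d + d = d + W*d)
Z(-5, N(y(5, 6)))/405 = -5*(1 + (-⅔ - 1*5))/405 = -5*(1 + (-⅔ - 5))*(1/405) = -5*(1 - 17/3)*(1/405) = -5*(-14/3)*(1/405) = (70/3)*(1/405) = 14/243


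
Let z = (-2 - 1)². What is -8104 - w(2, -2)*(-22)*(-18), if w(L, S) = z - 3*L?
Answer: -9292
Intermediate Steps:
z = 9 (z = (-3)² = 9)
w(L, S) = 9 - 3*L
-8104 - w(2, -2)*(-22)*(-18) = -8104 - (9 - 3*2)*(-22)*(-18) = -8104 - (9 - 6)*(-22)*(-18) = -8104 - 3*(-22)*(-18) = -8104 - (-66)*(-18) = -8104 - 1*1188 = -8104 - 1188 = -9292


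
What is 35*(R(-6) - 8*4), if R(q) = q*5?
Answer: -2170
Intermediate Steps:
R(q) = 5*q
35*(R(-6) - 8*4) = 35*(5*(-6) - 8*4) = 35*(-30 - 32) = 35*(-62) = -2170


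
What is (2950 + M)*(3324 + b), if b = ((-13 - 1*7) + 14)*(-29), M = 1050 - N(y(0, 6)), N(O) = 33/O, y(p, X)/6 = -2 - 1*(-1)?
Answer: 14011239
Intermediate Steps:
y(p, X) = -6 (y(p, X) = 6*(-2 - 1*(-1)) = 6*(-2 + 1) = 6*(-1) = -6)
M = 2111/2 (M = 1050 - 33/(-6) = 1050 - 33*(-1)/6 = 1050 - 1*(-11/2) = 1050 + 11/2 = 2111/2 ≈ 1055.5)
b = 174 (b = ((-13 - 7) + 14)*(-29) = (-20 + 14)*(-29) = -6*(-29) = 174)
(2950 + M)*(3324 + b) = (2950 + 2111/2)*(3324 + 174) = (8011/2)*3498 = 14011239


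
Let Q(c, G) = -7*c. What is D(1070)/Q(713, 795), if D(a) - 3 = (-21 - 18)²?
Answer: -1524/4991 ≈ -0.30535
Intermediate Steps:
D(a) = 1524 (D(a) = 3 + (-21 - 18)² = 3 + (-39)² = 3 + 1521 = 1524)
D(1070)/Q(713, 795) = 1524/((-7*713)) = 1524/(-4991) = 1524*(-1/4991) = -1524/4991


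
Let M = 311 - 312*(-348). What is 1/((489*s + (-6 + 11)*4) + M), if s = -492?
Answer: -1/131681 ≈ -7.5941e-6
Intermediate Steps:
M = 108887 (M = 311 + 108576 = 108887)
1/((489*s + (-6 + 11)*4) + M) = 1/((489*(-492) + (-6 + 11)*4) + 108887) = 1/((-240588 + 5*4) + 108887) = 1/((-240588 + 20) + 108887) = 1/(-240568 + 108887) = 1/(-131681) = -1/131681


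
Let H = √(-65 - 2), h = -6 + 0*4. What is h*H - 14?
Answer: -14 - 6*I*√67 ≈ -14.0 - 49.112*I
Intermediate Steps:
h = -6 (h = -6 + 0 = -6)
H = I*√67 (H = √(-67) = I*√67 ≈ 8.1853*I)
h*H - 14 = -6*I*√67 - 14 = -14 - 6*I*√67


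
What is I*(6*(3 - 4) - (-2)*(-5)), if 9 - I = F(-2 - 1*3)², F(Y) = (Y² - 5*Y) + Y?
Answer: 32256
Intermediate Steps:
F(Y) = Y² - 4*Y
I = -2016 (I = 9 - ((-2 - 1*3)*(-4 + (-2 - 1*3)))² = 9 - ((-2 - 3)*(-4 + (-2 - 3)))² = 9 - (-5*(-4 - 5))² = 9 - (-5*(-9))² = 9 - 1*45² = 9 - 1*2025 = 9 - 2025 = -2016)
I*(6*(3 - 4) - (-2)*(-5)) = -2016*(6*(3 - 4) - (-2)*(-5)) = -2016*(6*(-1) - 1*10) = -2016*(-6 - 10) = -2016*(-16) = 32256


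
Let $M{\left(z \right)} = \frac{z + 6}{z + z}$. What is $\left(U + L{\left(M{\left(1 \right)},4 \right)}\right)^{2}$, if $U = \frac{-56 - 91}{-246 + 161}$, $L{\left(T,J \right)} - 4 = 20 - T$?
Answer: $\frac{14280841}{28900} \approx 494.15$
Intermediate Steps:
$M{\left(z \right)} = \frac{6 + z}{2 z}$
$L{\left(T,J \right)} = 24 - T$ ($L{\left(T,J \right)} = 4 - \left(-20 + T\right) = 24 - T$)
$U = \frac{147}{85}$ ($U = - \frac{147}{-85} = \left(-147\right) \left(- \frac{1}{85}\right) = \frac{147}{85} \approx 1.7294$)
$\left(U + L{\left(M{\left(1 \right)},4 \right)}\right)^{2} = \left(\frac{147}{85} + \left(24 - \frac{6 + 1}{2 \cdot 1}\right)\right)^{2} = \left(\frac{147}{85} + \left(24 - \frac{1}{2} \cdot 1 \cdot 7\right)\right)^{2} = \left(\frac{147}{85} + \left(24 - \frac{7}{2}\right)\right)^{2} = \left(\frac{147}{85} + \frac{41}{2}\right)^{2} = \left(\frac{3779}{170}\right)^{2} = \frac{14280841}{28900}$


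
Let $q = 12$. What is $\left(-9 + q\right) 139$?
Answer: $417$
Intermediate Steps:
$\left(-9 + q\right) 139 = \left(-9 + 12\right) 139 = 3 \cdot 139 = 417$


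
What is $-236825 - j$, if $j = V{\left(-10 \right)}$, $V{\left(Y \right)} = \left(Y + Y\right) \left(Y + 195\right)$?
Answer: $-233125$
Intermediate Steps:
$V{\left(Y \right)} = 2 Y \left(195 + Y\right)$
$j = -3700$ ($j = 2 \left(-10\right) \left(195 - 10\right) = 2 \left(-10\right) 185 = -3700$)
$-236825 - j = -236825 - -3700 = -236825 + 3700 = -233125$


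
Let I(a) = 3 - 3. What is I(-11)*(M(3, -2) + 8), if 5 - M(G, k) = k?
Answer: 0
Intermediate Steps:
M(G, k) = 5 - k
I(a) = 0
I(-11)*(M(3, -2) + 8) = 0*((5 - 1*(-2)) + 8) = 0*((5 + 2) + 8) = 0*(7 + 8) = 0*15 = 0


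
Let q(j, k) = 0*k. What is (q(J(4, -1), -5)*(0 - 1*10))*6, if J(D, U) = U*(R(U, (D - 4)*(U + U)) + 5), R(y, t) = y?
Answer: 0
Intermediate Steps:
J(D, U) = U*(5 + U) (J(D, U) = U*(U + 5) = U*(5 + U))
q(j, k) = 0
(q(J(4, -1), -5)*(0 - 1*10))*6 = (0*(0 - 1*10))*6 = (0*(0 - 10))*6 = (0*(-10))*6 = 0*6 = 0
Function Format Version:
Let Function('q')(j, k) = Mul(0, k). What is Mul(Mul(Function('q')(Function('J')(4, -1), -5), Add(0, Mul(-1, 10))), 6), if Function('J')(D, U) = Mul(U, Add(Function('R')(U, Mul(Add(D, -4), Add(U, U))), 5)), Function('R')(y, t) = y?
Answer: 0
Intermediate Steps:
Function('J')(D, U) = Mul(U, Add(5, U)) (Function('J')(D, U) = Mul(U, Add(U, 5)) = Mul(U, Add(5, U)))
Function('q')(j, k) = 0
Mul(Mul(Function('q')(Function('J')(4, -1), -5), Add(0, Mul(-1, 10))), 6) = Mul(Mul(0, Add(0, Mul(-1, 10))), 6) = Mul(Mul(0, Add(0, -10)), 6) = Mul(Mul(0, -10), 6) = Mul(0, 6) = 0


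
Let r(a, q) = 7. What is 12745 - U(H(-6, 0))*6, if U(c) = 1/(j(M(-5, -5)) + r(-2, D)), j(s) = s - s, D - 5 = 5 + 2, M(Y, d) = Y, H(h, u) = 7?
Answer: 89209/7 ≈ 12744.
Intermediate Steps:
D = 12 (D = 5 + (5 + 2) = 5 + 7 = 12)
j(s) = 0
U(c) = 1/7 (U(c) = 1/(0 + 7) = 1/7)
12745 - U(H(-6, 0))*6 = 12745 - 6/7 = 89209/7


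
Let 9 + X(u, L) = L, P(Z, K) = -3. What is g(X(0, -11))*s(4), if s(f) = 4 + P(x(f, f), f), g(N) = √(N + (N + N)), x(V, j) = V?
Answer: 2*I*√15 ≈ 7.746*I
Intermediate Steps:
X(u, L) = -9 + L
g(N) = √3*√N (g(N) = √(N + 2*N) = √(3*N) = √3*√N)
s(f) = 1 (s(f) = 4 - 3 = 1)
g(X(0, -11))*s(4) = (√3*√(-9 - 11))*1 = (√3*√(-20))*1 = (√3*(2*I*√5))*1 = (2*I*√15)*1 = 2*I*√15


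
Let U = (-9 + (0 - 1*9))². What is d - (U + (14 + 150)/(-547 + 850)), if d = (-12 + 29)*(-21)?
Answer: -206507/303 ≈ -681.54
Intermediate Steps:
d = -357 (d = 17*(-21) = -357)
U = 324 (U = (-9 + (0 - 9))² = (-9 - 9)² = (-18)² = 324)
d - (U + (14 + 150)/(-547 + 850)) = -357 - (324 + (14 + 150)/(-547 + 850)) = -357 - (324 + 164/303) = -357 - 1*98336/303 = -357 - 98336/303 = -206507/303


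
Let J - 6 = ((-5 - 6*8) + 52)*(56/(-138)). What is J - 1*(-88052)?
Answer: 6076030/69 ≈ 88058.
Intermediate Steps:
J = 442/69 (J = 6 + ((-5 - 6*8) + 52)*(56/(-138)) = 6 + ((-5 - 48) + 52)*(56*(-1/138)) = 6 + (-53 + 52)*(-28/69) = 6 - 1*(-28/69) = 6 + 28/69 = 442/69 ≈ 6.4058)
J - 1*(-88052) = 442/69 - 1*(-88052) = 442/69 + 88052 = 6076030/69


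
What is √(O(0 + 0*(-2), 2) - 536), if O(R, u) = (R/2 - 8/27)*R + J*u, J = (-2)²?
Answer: 4*I*√33 ≈ 22.978*I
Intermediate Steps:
J = 4
O(R, u) = 4*u + R*(-8/27 + R/2) (O(R, u) = (R/2 - 8/27)*R + 4*u = (-8/27 + R/2)*R + 4*u = R*(-8/27 + R/2) + 4*u = 4*u + R*(-8/27 + R/2))
√(O(0 + 0*(-2), 2) - 536) = √(((0 + 0*(-2))²/2 + 4*2 - 8*(0 + 0*(-2))/27) - 536) = √(((0 + 0)²/2 + 8 - 8*(0 + 0)/27) - 536) = √(((½)*0² + 8 - 8/27*0) - 536) = √(((½)*0 + 8 + 0) - 536) = √((0 + 8 + 0) - 536) = √(8 - 536) = √(-528) = 4*I*√33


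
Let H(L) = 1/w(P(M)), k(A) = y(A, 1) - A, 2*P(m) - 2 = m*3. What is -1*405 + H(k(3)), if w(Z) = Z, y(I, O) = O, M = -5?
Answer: -5267/13 ≈ -405.15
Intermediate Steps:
P(m) = 1 + 3*m/2 (P(m) = 1 + (m*3)/2 = 1 + (3*m)/2 = 1 + 3*m/2)
k(A) = 1 - A
H(L) = -2/13 (H(L) = 1/(1 + (3/2)*(-5)) = 1/(1 - 15/2) = 1/(-13/2) = -2/13)
-1*405 + H(k(3)) = -1*405 - 2/13 = -405 - 2/13 = -5267/13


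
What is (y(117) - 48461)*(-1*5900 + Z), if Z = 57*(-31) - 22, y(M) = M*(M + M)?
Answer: 162107187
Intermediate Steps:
y(M) = 2*M**2 (y(M) = M*(2*M) = 2*M**2)
Z = -1789 (Z = -1767 - 22 = -1789)
(y(117) - 48461)*(-1*5900 + Z) = (2*117**2 - 48461)*(-1*5900 - 1789) = (2*13689 - 48461)*(-5900 - 1789) = (27378 - 48461)*(-7689) = -21083*(-7689) = 162107187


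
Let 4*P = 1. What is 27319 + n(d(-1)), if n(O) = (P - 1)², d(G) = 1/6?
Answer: 437113/16 ≈ 27320.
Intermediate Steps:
P = ¼ (P = (¼)*1 = ¼ ≈ 0.25000)
d(G) = ⅙ (d(G) = 1*(⅙) = ⅙)
n(O) = 9/16 (n(O) = (¼ - 1)² = (-¾)² = 9/16)
27319 + n(d(-1)) = 27319 + 9/16 = 437113/16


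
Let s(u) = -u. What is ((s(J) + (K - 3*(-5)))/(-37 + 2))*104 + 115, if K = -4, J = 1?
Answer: 597/7 ≈ 85.286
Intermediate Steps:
((s(J) + (K - 3*(-5)))/(-37 + 2))*104 + 115 = ((-1*1 + (-4 - 3*(-5)))/(-37 + 2))*104 + 115 = ((-1 + (-4 + 15))/(-35))*104 + 115 = ((-1 + 11)*(-1/35))*104 + 115 = (10*(-1/35))*104 + 115 = -2/7*104 + 115 = -208/7 + 115 = 597/7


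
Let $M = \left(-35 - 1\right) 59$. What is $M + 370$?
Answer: $-1754$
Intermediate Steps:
$M = -2124$ ($M = \left(-36\right) 59 = -2124$)
$M + 370 = -2124 + 370 = -1754$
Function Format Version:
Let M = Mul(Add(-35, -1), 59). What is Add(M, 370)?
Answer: -1754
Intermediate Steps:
M = -2124 (M = Mul(-36, 59) = -2124)
Add(M, 370) = Add(-2124, 370) = -1754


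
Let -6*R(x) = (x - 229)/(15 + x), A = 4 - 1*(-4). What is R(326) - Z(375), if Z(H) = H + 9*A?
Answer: -914659/2046 ≈ -447.05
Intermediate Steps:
A = 8 (A = 4 + 4 = 8)
R(x) = -(-229 + x)/(6*(15 + x)) (R(x) = -(x - 229)/(6*(15 + x)) = -(-229 + x)/(6*(15 + x)))
Z(H) = 72 + H (Z(H) = H + 9*8 = H + 72 = 72 + H)
R(326) - Z(375) = (229 - 1*326)/(6*(15 + 326)) - (72 + 375) = (⅙)*(229 - 326)/341 - 1*447 = (⅙)*(1/341)*(-97) - 447 = -97/2046 - 447 = -914659/2046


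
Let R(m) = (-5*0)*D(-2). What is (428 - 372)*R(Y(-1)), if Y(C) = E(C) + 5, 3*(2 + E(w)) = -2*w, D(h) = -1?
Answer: 0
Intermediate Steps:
E(w) = -2 - 2*w/3 (E(w) = -2 + (-2*w)/3 = -2 - 2*w/3)
Y(C) = 3 - 2*C/3 (Y(C) = (-2 - 2*C/3) + 5 = 3 - 2*C/3)
R(m) = 0 (R(m) = -5*0*(-1) = 0*(-1) = 0)
(428 - 372)*R(Y(-1)) = (428 - 372)*0 = 56*0 = 0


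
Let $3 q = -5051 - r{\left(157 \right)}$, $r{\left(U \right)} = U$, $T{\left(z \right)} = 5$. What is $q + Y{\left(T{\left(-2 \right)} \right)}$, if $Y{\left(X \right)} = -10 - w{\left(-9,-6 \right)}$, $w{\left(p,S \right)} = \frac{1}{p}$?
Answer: $- \frac{15713}{9} \approx -1745.9$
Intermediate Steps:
$q = -1736$ ($q = \frac{-5051 - 157}{3} = \frac{1}{3} \left(-5208\right) = -1736$)
$Y{\left(X \right)} = - \frac{89}{9}$ ($Y{\left(X \right)} = -10 - \frac{1}{-9} = -10 - - \frac{1}{9} = -10 + \frac{1}{9} = - \frac{89}{9}$)
$q + Y{\left(T{\left(-2 \right)} \right)} = -1736 - \frac{89}{9} = - \frac{15713}{9}$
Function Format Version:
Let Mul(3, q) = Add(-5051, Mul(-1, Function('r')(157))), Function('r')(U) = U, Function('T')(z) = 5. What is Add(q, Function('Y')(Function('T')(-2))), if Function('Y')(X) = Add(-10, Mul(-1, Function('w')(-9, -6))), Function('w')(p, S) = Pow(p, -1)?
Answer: Rational(-15713, 9) ≈ -1745.9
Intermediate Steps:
q = -1736 (q = Mul(Rational(1, 3), Add(-5051, Mul(-1, 157))) = Mul(Rational(1, 3), Add(-5051, -157)) = Mul(Rational(1, 3), -5208) = -1736)
Function('Y')(X) = Rational(-89, 9) (Function('Y')(X) = Add(-10, Mul(-1, Pow(-9, -1))) = Add(-10, Mul(-1, Rational(-1, 9))) = Add(-10, Rational(1, 9)) = Rational(-89, 9))
Add(q, Function('Y')(Function('T')(-2))) = Add(-1736, Rational(-89, 9)) = Rational(-15713, 9)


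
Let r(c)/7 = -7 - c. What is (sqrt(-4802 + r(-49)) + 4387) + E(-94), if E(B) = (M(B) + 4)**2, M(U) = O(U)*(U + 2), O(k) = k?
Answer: 74861491 + 14*I*sqrt(23) ≈ 7.4861e+7 + 67.142*I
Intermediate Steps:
r(c) = -49 - 7*c (r(c) = 7*(-7 - c) = -49 - 7*c)
M(U) = U*(2 + U) (M(U) = U*(U + 2) = U*(2 + U))
E(B) = (4 + B*(2 + B))**2 (E(B) = (B*(2 + B) + 4)**2 = (4 + B*(2 + B))**2)
(sqrt(-4802 + r(-49)) + 4387) + E(-94) = (sqrt(-4802 + (-49 - 7*(-49))) + 4387) + (4 - 94*(2 - 94))**2 = (sqrt(-4802 + (-49 + 343)) + 4387) + (4 - 94*(-92))**2 = (sqrt(-4802 + 294) + 4387) + (4 + 8648)**2 = (sqrt(-4508) + 4387) + 8652**2 = (14*I*sqrt(23) + 4387) + 74857104 = (4387 + 14*I*sqrt(23)) + 74857104 = 74861491 + 14*I*sqrt(23)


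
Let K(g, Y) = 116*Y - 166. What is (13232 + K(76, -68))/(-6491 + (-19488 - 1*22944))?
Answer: -5178/48923 ≈ -0.10584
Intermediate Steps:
K(g, Y) = -166 + 116*Y
(13232 + K(76, -68))/(-6491 + (-19488 - 1*22944)) = (13232 + (-166 + 116*(-68)))/(-6491 + (-19488 - 1*22944)) = (13232 + (-166 - 7888))/(-6491 + (-19488 - 22944)) = (13232 - 8054)/(-6491 - 42432) = 5178/(-48923) = 5178*(-1/48923) = -5178/48923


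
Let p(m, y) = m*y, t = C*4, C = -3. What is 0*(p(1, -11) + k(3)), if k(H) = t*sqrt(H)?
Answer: 0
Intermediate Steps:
t = -12 (t = -3*4 = -12)
k(H) = -12*sqrt(H)
0*(p(1, -11) + k(3)) = 0*(1*(-11) - 12*sqrt(3)) = 0*(-11 - 12*sqrt(3)) = 0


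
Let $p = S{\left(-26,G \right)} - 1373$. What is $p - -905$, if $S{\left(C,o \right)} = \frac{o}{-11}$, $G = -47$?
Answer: $- \frac{5101}{11} \approx -463.73$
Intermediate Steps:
$S{\left(C,o \right)} = - \frac{o}{11}$ ($S{\left(C,o \right)} = o \left(- \frac{1}{11}\right) = - \frac{o}{11}$)
$p = - \frac{15056}{11}$ ($p = \left(- \frac{1}{11}\right) \left(-47\right) - 1373 = \frac{47}{11} - 1373 = - \frac{15056}{11} \approx -1368.7$)
$p - -905 = - \frac{15056}{11} - -905 = - \frac{15056}{11} + 905 = - \frac{5101}{11}$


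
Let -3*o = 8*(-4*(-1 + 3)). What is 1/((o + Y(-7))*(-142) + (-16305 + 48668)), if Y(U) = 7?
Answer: 3/85019 ≈ 3.5286e-5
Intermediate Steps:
o = 64/3 (o = -8*(-4*(-1 + 3))/3 = -8*(-4*2)/3 = -8*(-8)/3 = -⅓*(-64) = 64/3 ≈ 21.333)
1/((o + Y(-7))*(-142) + (-16305 + 48668)) = 1/((64/3 + 7)*(-142) + (-16305 + 48668)) = 1/((85/3)*(-142) + 32363) = 1/(-12070/3 + 32363) = 1/(85019/3) = 3/85019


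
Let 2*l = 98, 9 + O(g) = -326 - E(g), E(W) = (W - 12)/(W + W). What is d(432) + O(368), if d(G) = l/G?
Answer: -3332239/9936 ≈ -335.37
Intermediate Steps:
E(W) = (-12 + W)/(2*W) (E(W) = (-12 + W)/((2*W)) = (-12 + W)*(1/(2*W)) = (-12 + W)/(2*W))
O(g) = -335 - (-12 + g)/(2*g) (O(g) = -9 + (-326 - (-12 + g)/(2*g)) = -335 - (-12 + g)/(2*g))
l = 49 (l = (½)*98 = 49)
d(G) = 49/G
d(432) + O(368) = 49/432 + (-671/2 + 6/368) = 49*(1/432) + (-671/2 + 6*(1/368)) = 49/432 + (-671/2 + 3/184) = 49/432 - 61729/184 = -3332239/9936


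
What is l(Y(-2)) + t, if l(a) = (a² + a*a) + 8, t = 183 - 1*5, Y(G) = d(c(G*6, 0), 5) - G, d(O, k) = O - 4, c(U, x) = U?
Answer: 578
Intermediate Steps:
d(O, k) = -4 + O
Y(G) = -4 + 5*G (Y(G) = (-4 + G*6) - G = (-4 + 6*G) - G = -4 + 5*G)
t = 178 (t = 183 - 5 = 178)
l(a) = 8 + 2*a² (l(a) = (a² + a²) + 8 = 2*a² + 8 = 8 + 2*a²)
l(Y(-2)) + t = (8 + 2*(-4 + 5*(-2))²) + 178 = (8 + 2*(-4 - 10)²) + 178 = (8 + 2*(-14)²) + 178 = (8 + 2*196) + 178 = (8 + 392) + 178 = 400 + 178 = 578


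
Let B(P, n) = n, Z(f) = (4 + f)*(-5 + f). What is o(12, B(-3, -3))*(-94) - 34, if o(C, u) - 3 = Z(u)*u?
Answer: -2572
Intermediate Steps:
Z(f) = (-5 + f)*(4 + f)
o(C, u) = 3 + u*(-20 + u² - u) (o(C, u) = 3 + (-20 + u² - u)*u = 3 + u*(-20 + u² - u))
o(12, B(-3, -3))*(-94) - 34 = (3 - 1*(-3)*(20 - 3 - 1*(-3)²))*(-94) - 34 = (3 - 1*(-3)*(20 - 3 - 1*9))*(-94) - 34 = (3 - 1*(-3)*(20 - 3 - 9))*(-94) - 34 = (3 - 1*(-3)*8)*(-94) - 34 = (3 + 24)*(-94) - 34 = 27*(-94) - 34 = -2538 - 34 = -2572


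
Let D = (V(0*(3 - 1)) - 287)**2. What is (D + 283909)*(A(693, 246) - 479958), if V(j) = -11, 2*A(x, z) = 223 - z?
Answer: -357781744507/2 ≈ -1.7889e+11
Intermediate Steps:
A(x, z) = 223/2 - z/2 (A(x, z) = (223 - z)/2 = 223/2 - z/2)
D = 88804 (D = (-11 - 287)**2 = (-298)**2 = 88804)
(D + 283909)*(A(693, 246) - 479958) = (88804 + 283909)*((223/2 - 1/2*246) - 479958) = 372713*((223/2 - 123) - 479958) = 372713*(-23/2 - 479958) = 372713*(-959939/2) = -357781744507/2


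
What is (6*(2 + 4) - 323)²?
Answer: 82369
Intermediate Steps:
(6*(2 + 4) - 323)² = (6*6 - 323)² = (36 - 323)² = (-287)² = 82369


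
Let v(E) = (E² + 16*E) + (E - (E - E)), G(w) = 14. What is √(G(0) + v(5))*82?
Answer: 164*√31 ≈ 913.11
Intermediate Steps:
v(E) = E² + 17*E (v(E) = (E² + 16*E) + (E - 1*0) = (E² + 16*E) + (E + 0) = (E² + 16*E) + E = E² + 17*E)
√(G(0) + v(5))*82 = √(14 + 5*(17 + 5))*82 = √(14 + 5*22)*82 = √(14 + 110)*82 = √124*82 = (2*√31)*82 = 164*√31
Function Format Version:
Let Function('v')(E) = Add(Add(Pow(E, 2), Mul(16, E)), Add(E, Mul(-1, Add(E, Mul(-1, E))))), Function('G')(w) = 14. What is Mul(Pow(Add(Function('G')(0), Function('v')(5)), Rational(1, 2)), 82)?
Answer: Mul(164, Pow(31, Rational(1, 2))) ≈ 913.11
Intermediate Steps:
Function('v')(E) = Add(Pow(E, 2), Mul(17, E)) (Function('v')(E) = Add(Add(Pow(E, 2), Mul(16, E)), Add(E, Mul(-1, 0))) = Add(Add(Pow(E, 2), Mul(16, E)), Add(E, 0)) = Add(Add(Pow(E, 2), Mul(16, E)), E) = Add(Pow(E, 2), Mul(17, E)))
Mul(Pow(Add(Function('G')(0), Function('v')(5)), Rational(1, 2)), 82) = Mul(Pow(Add(14, Mul(5, Add(17, 5))), Rational(1, 2)), 82) = Mul(Pow(Add(14, Mul(5, 22)), Rational(1, 2)), 82) = Mul(Pow(Add(14, 110), Rational(1, 2)), 82) = Mul(Pow(124, Rational(1, 2)), 82) = Mul(Mul(2, Pow(31, Rational(1, 2))), 82) = Mul(164, Pow(31, Rational(1, 2)))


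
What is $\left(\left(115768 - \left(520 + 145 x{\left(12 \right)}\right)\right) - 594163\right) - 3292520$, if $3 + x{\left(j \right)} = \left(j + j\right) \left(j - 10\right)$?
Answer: $-3777960$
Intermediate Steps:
$x{\left(j \right)} = -3 + 2 j \left(-10 + j\right)$ ($x{\left(j \right)} = -3 + \left(j + j\right) \left(j - 10\right) = -3 + 2 j \left(-10 + j\right)$)
$\left(\left(115768 - \left(520 + 145 x{\left(12 \right)}\right)\right) - 594163\right) - 3292520 = \left(\left(115768 - \left(520 + 145 \left(-3 - 240 + 2 \cdot 12^{2}\right)\right)\right) - 594163\right) - 3292520 = \left(\left(115768 - \left(520 + 145 \left(-3 - 240 + 2 \cdot 144\right)\right)\right) - 594163\right) - 3292520 = \left(\left(115768 - \left(520 + 145 \left(-3 - 240 + 288\right)\right)\right) - 594163\right) - 3292520 = \left(\left(115768 - 7045\right) - 594163\right) - 3292520 = \left(108723 - 594163\right) - 3292520 = -485440 - 3292520 = -3777960$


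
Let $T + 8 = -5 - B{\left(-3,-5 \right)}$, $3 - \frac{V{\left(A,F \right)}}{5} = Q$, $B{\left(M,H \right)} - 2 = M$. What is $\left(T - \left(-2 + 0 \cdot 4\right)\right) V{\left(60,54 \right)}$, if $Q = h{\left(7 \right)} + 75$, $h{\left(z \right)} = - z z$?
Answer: $1150$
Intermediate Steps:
$B{\left(M,H \right)} = 2 + M$
$h{\left(z \right)} = - z^{2}$
$Q = 26$ ($Q = - 7^{2} + 75 = \left(-1\right) 49 + 75 = -49 + 75 = 26$)
$V{\left(A,F \right)} = -115$ ($V{\left(A,F \right)} = 15 - 130 = -115$)
$T = -12$ ($T = -8 - 4 = -12$)
$\left(T - \left(-2 + 0 \cdot 4\right)\right) V{\left(60,54 \right)} = \left(-12 - \left(-2 + 0 \cdot 4\right)\right) \left(-115\right) = \left(-12 - \left(-2 + 0\right)\right) \left(-115\right) = \left(-12 - -2\right) \left(-115\right) = \left(-12 + 2\right) \left(-115\right) = \left(-10\right) \left(-115\right) = 1150$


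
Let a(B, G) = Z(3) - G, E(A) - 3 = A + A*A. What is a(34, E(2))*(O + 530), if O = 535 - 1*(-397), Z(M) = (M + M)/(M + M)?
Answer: -11696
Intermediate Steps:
Z(M) = 1 (Z(M) = (2*M)/((2*M)) = (2*M)*(1/(2*M)) = 1)
E(A) = 3 + A + A² (E(A) = 3 + (A + A*A) = 3 + (A + A²) = 3 + A + A²)
a(B, G) = 1 - G
O = 932 (O = 535 + 397 = 932)
a(34, E(2))*(O + 530) = (1 - (3 + 2 + 2²))*(932 + 530) = (1 - (3 + 2 + 4))*1462 = (1 - 1*9)*1462 = (1 - 9)*1462 = -8*1462 = -11696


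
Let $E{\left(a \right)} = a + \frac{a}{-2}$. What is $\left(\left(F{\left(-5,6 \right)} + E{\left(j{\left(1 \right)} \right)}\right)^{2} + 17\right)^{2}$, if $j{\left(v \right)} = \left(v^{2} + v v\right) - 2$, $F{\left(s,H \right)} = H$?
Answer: $2809$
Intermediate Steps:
$j{\left(v \right)} = -2 + 2 v^{2}$ ($j{\left(v \right)} = \left(v^{2} + v^{2}\right) - 2 = 2 v^{2} - 2 = -2 + 2 v^{2}$)
$E{\left(a \right)} = \frac{a}{2}$ ($E{\left(a \right)} = a + a \left(- \frac{1}{2}\right) = a - \frac{a}{2} = \frac{a}{2}$)
$\left(\left(F{\left(-5,6 \right)} + E{\left(j{\left(1 \right)} \right)}\right)^{2} + 17\right)^{2} = \left(\left(6 + \frac{-2 + 2 \cdot 1^{2}}{2}\right)^{2} + 17\right)^{2} = \left(\left(6 + \frac{-2 + 2 \cdot 1}{2}\right)^{2} + 17\right)^{2} = \left(\left(6 + \frac{-2 + 2}{2}\right)^{2} + 17\right)^{2} = \left(\left(6 + \frac{1}{2} \cdot 0\right)^{2} + 17\right)^{2} = \left(\left(6 + 0\right)^{2} + 17\right)^{2} = \left(6^{2} + 17\right)^{2} = \left(36 + 17\right)^{2} = 53^{2} = 2809$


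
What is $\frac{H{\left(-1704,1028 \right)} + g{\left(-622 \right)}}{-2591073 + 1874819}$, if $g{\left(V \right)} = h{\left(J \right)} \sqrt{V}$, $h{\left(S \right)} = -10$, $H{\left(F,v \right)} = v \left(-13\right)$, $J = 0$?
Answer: $\frac{6682}{358127} + \frac{5 i \sqrt{622}}{358127} \approx 0.018658 + 0.0003482 i$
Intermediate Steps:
$H{\left(F,v \right)} = - 13 v$
$g{\left(V \right)} = - 10 \sqrt{V}$
$\frac{H{\left(-1704,1028 \right)} + g{\left(-622 \right)}}{-2591073 + 1874819} = \frac{\left(-13\right) 1028 - 10 \sqrt{-622}}{-2591073 + 1874819} = \frac{-13364 - 10 i \sqrt{622}}{-716254} = \left(-13364 - 10 i \sqrt{622}\right) \left(- \frac{1}{716254}\right) = \frac{6682}{358127} + \frac{5 i \sqrt{622}}{358127}$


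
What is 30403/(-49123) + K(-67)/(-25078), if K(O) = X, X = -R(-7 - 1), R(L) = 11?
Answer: -761906081/1231906594 ≈ -0.61848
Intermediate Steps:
X = -11 (X = -1*11 = -11)
K(O) = -11
30403/(-49123) + K(-67)/(-25078) = 30403/(-49123) - 11/(-25078) = 30403*(-1/49123) - 11*(-1/25078) = -30403/49123 + 11/25078 = -761906081/1231906594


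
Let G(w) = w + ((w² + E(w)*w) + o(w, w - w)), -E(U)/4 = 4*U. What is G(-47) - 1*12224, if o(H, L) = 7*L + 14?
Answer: -45392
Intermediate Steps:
o(H, L) = 14 + 7*L
E(U) = -16*U
G(w) = 14 + w - 15*w² (G(w) = w + ((w² + (-16*w)*w) + (14 + 7*(w - w))) = w + ((w² - 16*w²) + (14 + 7*0)) = w + (-15*w² + (14 + 0)) = w + (-15*w² + 14) = w + (14 - 15*w²) = 14 + w - 15*w²)
G(-47) - 1*12224 = (14 - 47 - 15*(-47)²) - 1*12224 = (14 - 47 - 15*2209) - 12224 = (14 - 47 - 33135) - 12224 = -33168 - 12224 = -45392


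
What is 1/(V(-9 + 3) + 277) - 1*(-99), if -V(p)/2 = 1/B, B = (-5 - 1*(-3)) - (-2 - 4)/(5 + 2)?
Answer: 110389/1115 ≈ 99.004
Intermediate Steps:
B = -8/7 (B = (-5 + 3) - (-6)/7 = -2 - (-6)/7 = -2 - 1*(-6/7) = -2 + 6/7 = -8/7 ≈ -1.1429)
V(p) = 7/4 (V(p) = -2/(-8/7) = -2*(-7/8) = 7/4)
1/(V(-9 + 3) + 277) - 1*(-99) = 1/(7/4 + 277) - 1*(-99) = 1/(1115/4) + 99 = 4/1115 + 99 = 110389/1115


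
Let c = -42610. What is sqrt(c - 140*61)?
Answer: 5*I*sqrt(2046) ≈ 226.16*I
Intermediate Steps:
sqrt(c - 140*61) = sqrt(-42610 - 140*61) = sqrt(-42610 - 8540) = sqrt(-51150) = 5*I*sqrt(2046)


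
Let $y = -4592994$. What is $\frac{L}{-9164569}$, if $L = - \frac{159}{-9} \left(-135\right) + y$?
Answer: $\frac{4595379}{9164569} \approx 0.50143$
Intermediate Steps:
$L = -4595379$ ($L = - \frac{159}{-9} \left(-135\right) - 4592994 = \left(-159\right) \left(- \frac{1}{9}\right) \left(-135\right) - 4592994 = \frac{53}{3} \left(-135\right) - 4592994 = -2385 - 4592994 = -4595379$)
$\frac{L}{-9164569} = - \frac{4595379}{-9164569} = \left(-4595379\right) \left(- \frac{1}{9164569}\right) = \frac{4595379}{9164569}$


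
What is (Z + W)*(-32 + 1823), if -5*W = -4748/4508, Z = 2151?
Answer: 21710630952/5635 ≈ 3.8528e+6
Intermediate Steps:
W = 1187/5635 (W = -(-4748)/(5*4508) = -⅕*(-1187/1127) = 1187/5635 ≈ 0.21065)
(Z + W)*(-32 + 1823) = (2151 + 1187/5635)*(-32 + 1823) = (12122072/5635)*1791 = 21710630952/5635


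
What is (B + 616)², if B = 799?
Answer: 2002225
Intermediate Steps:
(B + 616)² = (799 + 616)² = 1415² = 2002225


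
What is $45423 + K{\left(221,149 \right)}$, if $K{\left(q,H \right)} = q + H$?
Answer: $45793$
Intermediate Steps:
$K{\left(q,H \right)} = H + q$
$45423 + K{\left(221,149 \right)} = 45423 + \left(149 + 221\right) = 45423 + 370 = 45793$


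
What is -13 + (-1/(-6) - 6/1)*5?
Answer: -253/6 ≈ -42.167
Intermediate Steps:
-13 + (-1/(-6) - 6/1)*5 = -13 + (-1*(-⅙) - 6*1)*5 = -13 + (⅙ - 6)*5 = -13 - 35/6*5 = -13 - 175/6 = -253/6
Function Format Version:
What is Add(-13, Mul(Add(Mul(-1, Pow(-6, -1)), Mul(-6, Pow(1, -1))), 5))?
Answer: Rational(-253, 6) ≈ -42.167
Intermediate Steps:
Add(-13, Mul(Add(Mul(-1, Pow(-6, -1)), Mul(-6, Pow(1, -1))), 5)) = Add(-13, Mul(Add(Mul(-1, Rational(-1, 6)), Mul(-6, 1)), 5)) = Add(-13, Mul(Add(Rational(1, 6), -6), 5)) = Add(-13, Mul(Rational(-35, 6), 5)) = Add(-13, Rational(-175, 6)) = Rational(-253, 6)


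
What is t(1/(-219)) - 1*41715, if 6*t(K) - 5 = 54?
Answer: -250231/6 ≈ -41705.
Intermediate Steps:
t(K) = 59/6 (t(K) = ⅚ + (⅙)*54 = ⅚ + 9 = 59/6)
t(1/(-219)) - 1*41715 = 59/6 - 1*41715 = 59/6 - 41715 = -250231/6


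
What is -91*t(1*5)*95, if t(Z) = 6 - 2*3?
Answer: 0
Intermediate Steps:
t(Z) = 0 (t(Z) = 6 - 6 = 0)
-91*t(1*5)*95 = -91*0*95 = 0*95 = 0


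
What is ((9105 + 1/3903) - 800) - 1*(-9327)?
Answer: 68817697/3903 ≈ 17632.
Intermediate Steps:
((9105 + 1/3903) - 800) - 1*(-9327) = ((9105 + 1/3903) - 800) + 9327 = (35536816/3903 - 800) + 9327 = 32414416/3903 + 9327 = 68817697/3903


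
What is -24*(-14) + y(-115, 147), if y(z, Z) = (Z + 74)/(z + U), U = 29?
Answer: 28675/86 ≈ 333.43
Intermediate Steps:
y(z, Z) = (74 + Z)/(29 + z) (y(z, Z) = (Z + 74)/(z + 29) = (74 + Z)/(29 + z))
-24*(-14) + y(-115, 147) = -24*(-14) + (74 + 147)/(29 - 115) = 336 + 221/(-86) = 336 - 1/86*221 = 336 - 221/86 = 28675/86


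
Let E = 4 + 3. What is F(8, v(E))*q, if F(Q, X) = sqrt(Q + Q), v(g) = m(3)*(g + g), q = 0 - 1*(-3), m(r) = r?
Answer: 12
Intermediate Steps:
E = 7
q = 3 (q = 0 + 3 = 3)
v(g) = 6*g (v(g) = 3*(g + g) = 3*(2*g) = 6*g)
F(Q, X) = sqrt(2)*sqrt(Q) (F(Q, X) = sqrt(2*Q) = sqrt(2)*sqrt(Q))
F(8, v(E))*q = (sqrt(2)*sqrt(8))*3 = (sqrt(2)*(2*sqrt(2)))*3 = 4*3 = 12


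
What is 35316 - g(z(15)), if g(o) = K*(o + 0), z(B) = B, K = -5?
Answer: 35391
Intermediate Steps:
g(o) = -5*o (g(o) = -5*(o + 0) = -5*o)
35316 - g(z(15)) = 35316 - (-5)*15 = 35316 - 1*(-75) = 35316 + 75 = 35391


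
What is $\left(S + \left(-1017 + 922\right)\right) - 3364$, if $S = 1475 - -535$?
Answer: $-1449$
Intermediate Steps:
$S = 2010$ ($S = 1475 + 535 = 2010$)
$\left(S + \left(-1017 + 922\right)\right) - 3364 = \left(2010 + \left(-1017 + 922\right)\right) - 3364 = \left(2010 - 95\right) - 3364 = 1915 - 3364 = -1449$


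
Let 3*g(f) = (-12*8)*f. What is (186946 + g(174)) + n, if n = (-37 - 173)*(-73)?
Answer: 196708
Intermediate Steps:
g(f) = -32*f (g(f) = ((-12*8)*f)/3 = (-96*f)/3 = -32*f)
n = 15330 (n = -210*(-73) = 15330)
(186946 + g(174)) + n = (186946 - 32*174) + 15330 = (186946 - 5568) + 15330 = 181378 + 15330 = 196708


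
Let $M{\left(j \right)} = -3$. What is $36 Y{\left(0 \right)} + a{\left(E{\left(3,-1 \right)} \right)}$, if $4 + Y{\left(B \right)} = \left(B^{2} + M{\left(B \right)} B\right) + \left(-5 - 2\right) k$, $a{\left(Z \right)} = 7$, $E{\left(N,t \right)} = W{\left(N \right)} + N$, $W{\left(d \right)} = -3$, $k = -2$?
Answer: $367$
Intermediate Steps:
$E{\left(N,t \right)} = -3 + N$
$Y{\left(B \right)} = 10 + B^{2} - 3 B$ ($Y{\left(B \right)} = -4 + \left(\left(B^{2} - 3 B\right) + \left(-5 - 2\right) \left(-2\right)\right) = -4 - \left(-14 - B^{2} + 3 B\right) = -4 + \left(\left(B^{2} - 3 B\right) + 14\right) = -4 + \left(14 + B^{2} - 3 B\right) = 10 + B^{2} - 3 B$)
$36 Y{\left(0 \right)} + a{\left(E{\left(3,-1 \right)} \right)} = 36 \left(10 + 0^{2} - 0\right) + 7 = 36 \left(10 + 0 + 0\right) + 7 = 36 \cdot 10 + 7 = 360 + 7 = 367$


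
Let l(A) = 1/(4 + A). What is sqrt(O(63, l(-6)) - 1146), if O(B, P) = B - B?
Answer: I*sqrt(1146) ≈ 33.853*I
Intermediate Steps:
O(B, P) = 0
sqrt(O(63, l(-6)) - 1146) = sqrt(0 - 1146) = sqrt(-1146) = I*sqrt(1146)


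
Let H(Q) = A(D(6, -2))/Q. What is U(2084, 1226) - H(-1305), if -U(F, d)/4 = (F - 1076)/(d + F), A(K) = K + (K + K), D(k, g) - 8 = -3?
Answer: -173737/143985 ≈ -1.2066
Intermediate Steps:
D(k, g) = 5 (D(k, g) = 8 - 3 = 5)
A(K) = 3*K (A(K) = K + 2*K = 3*K)
H(Q) = 15/Q (H(Q) = (3*5)/Q = 15/Q)
U(F, d) = -4*(-1076 + F)/(F + d) (U(F, d) = -4*(F - 1076)/(d + F) = -4*(-1076 + F)/(F + d))
U(2084, 1226) - H(-1305) = 4*(1076 - 1*2084)/(2084 + 1226) - 15/(-1305) = 4*(1076 - 2084)/3310 - 15*(-1)/1305 = 4*(1/3310)*(-1008) - 1*(-1/87) = -2016/1655 + 1/87 = -173737/143985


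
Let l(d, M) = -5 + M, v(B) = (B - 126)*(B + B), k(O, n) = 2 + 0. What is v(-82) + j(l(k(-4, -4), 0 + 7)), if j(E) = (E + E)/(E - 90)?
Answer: 750463/22 ≈ 34112.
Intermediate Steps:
k(O, n) = 2
v(B) = 2*B*(-126 + B) (v(B) = (-126 + B)*(2*B) = 2*B*(-126 + B))
j(E) = 2*E/(-90 + E) (j(E) = (2*E)/(-90 + E) = 2*E/(-90 + E))
v(-82) + j(l(k(-4, -4), 0 + 7)) = 2*(-82)*(-126 - 82) + 2*(-5 + (0 + 7))/(-90 + (-5 + (0 + 7))) = 2*(-82)*(-208) + 2*(-5 + 7)/(-90 + (-5 + 7)) = 34112 + 2*2/(-90 + 2) = 34112 + 2*2/(-88) = 34112 + 2*2*(-1/88) = 34112 - 1/22 = 750463/22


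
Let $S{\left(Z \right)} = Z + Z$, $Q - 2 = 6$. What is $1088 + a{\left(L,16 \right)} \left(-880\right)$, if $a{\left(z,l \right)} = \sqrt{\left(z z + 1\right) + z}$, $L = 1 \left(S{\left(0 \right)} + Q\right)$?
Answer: $1088 - 880 \sqrt{73} \approx -6430.7$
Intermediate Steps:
$Q = 8$ ($Q = 2 + 6 = 8$)
$S{\left(Z \right)} = 2 Z$
$L = 8$ ($L = 1 \left(2 \cdot 0 + 8\right) = 1 \left(0 + 8\right) = 1 \cdot 8 = 8$)
$a{\left(z,l \right)} = \sqrt{1 + z + z^{2}}$ ($a{\left(z,l \right)} = \sqrt{\left(z^{2} + 1\right) + z} = \sqrt{\left(1 + z^{2}\right) + z} = \sqrt{1 + z + z^{2}}$)
$1088 + a{\left(L,16 \right)} \left(-880\right) = 1088 + \sqrt{1 + 8 + 8^{2}} \left(-880\right) = 1088 + \sqrt{1 + 8 + 64} \left(-880\right) = 1088 + \sqrt{73} \left(-880\right) = 1088 - 880 \sqrt{73}$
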